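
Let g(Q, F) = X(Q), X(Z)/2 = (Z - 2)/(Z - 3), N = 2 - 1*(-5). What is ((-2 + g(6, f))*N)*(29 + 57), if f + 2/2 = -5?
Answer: 1204/3 ≈ 401.33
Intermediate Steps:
f = -6 (f = -1 - 5 = -6)
N = 7 (N = 2 + 5 = 7)
X(Z) = 2*(-2 + Z)/(-3 + Z) (X(Z) = 2*((Z - 2)/(Z - 3)) = 2*((-2 + Z)/(-3 + Z)) = 2*(-2 + Z)/(-3 + Z))
g(Q, F) = 2*(-2 + Q)/(-3 + Q)
((-2 + g(6, f))*N)*(29 + 57) = ((-2 + 2*(-2 + 6)/(-3 + 6))*7)*(29 + 57) = ((-2 + 2*4/3)*7)*86 = ((-2 + 2*(⅓)*4)*7)*86 = ((-2 + 8/3)*7)*86 = ((⅔)*7)*86 = (14/3)*86 = 1204/3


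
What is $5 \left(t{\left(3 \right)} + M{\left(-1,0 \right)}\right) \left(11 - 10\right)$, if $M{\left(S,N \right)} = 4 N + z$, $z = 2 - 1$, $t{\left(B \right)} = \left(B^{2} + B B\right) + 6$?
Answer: $125$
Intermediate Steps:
$t{\left(B \right)} = 6 + 2 B^{2}$ ($t{\left(B \right)} = \left(B^{2} + B^{2}\right) + 6 = 2 B^{2} + 6 = 6 + 2 B^{2}$)
$z = 1$
$M{\left(S,N \right)} = 1 + 4 N$ ($M{\left(S,N \right)} = 4 N + 1 = 1 + 4 N$)
$5 \left(t{\left(3 \right)} + M{\left(-1,0 \right)}\right) \left(11 - 10\right) = 5 \left(\left(6 + 2 \cdot 3^{2}\right) + \left(1 + 4 \cdot 0\right)\right) \left(11 - 10\right) = 5 \left(\left(6 + 2 \cdot 9\right) + \left(1 + 0\right)\right) 1 = 5 \left(\left(6 + 18\right) + 1\right) 1 = 5 \left(24 + 1\right) 1 = 5 \cdot 25 \cdot 1 = 125 \cdot 1 = 125$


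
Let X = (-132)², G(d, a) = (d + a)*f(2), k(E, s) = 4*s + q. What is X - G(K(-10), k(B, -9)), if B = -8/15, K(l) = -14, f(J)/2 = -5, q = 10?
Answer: 17024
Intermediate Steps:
f(J) = -10 (f(J) = 2*(-5) = -10)
B = -8/15 (B = -8*1/15 = -8/15 ≈ -0.53333)
k(E, s) = 10 + 4*s (k(E, s) = 4*s + 10 = 10 + 4*s)
G(d, a) = -10*a - 10*d (G(d, a) = (d + a)*(-10) = (a + d)*(-10) = -10*a - 10*d)
X = 17424
X - G(K(-10), k(B, -9)) = 17424 - (-10*(10 + 4*(-9)) - 10*(-14)) = 17424 - (-10*(10 - 36) + 140) = 17424 - (-10*(-26) + 140) = 17424 - (260 + 140) = 17424 - 1*400 = 17424 - 400 = 17024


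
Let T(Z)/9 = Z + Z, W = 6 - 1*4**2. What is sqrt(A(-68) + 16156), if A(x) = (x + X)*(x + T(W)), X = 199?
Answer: 2*I*sqrt(4083) ≈ 127.8*I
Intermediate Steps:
W = -10 (W = 6 - 1*16 = 6 - 16 = -10)
T(Z) = 18*Z (T(Z) = 9*(Z + Z) = 9*(2*Z) = 18*Z)
A(x) = (-180 + x)*(199 + x) (A(x) = (x + 199)*(x + 18*(-10)) = (199 + x)*(x - 180) = (199 + x)*(-180 + x) = (-180 + x)*(199 + x))
sqrt(A(-68) + 16156) = sqrt((-35820 + (-68)**2 + 19*(-68)) + 16156) = sqrt((-35820 + 4624 - 1292) + 16156) = sqrt(-32488 + 16156) = sqrt(-16332) = 2*I*sqrt(4083)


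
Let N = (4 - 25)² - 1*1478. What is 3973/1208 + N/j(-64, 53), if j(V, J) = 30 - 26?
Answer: -309201/1208 ≈ -255.96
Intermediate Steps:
j(V, J) = 4
N = -1037 (N = (-21)² - 1478 = 441 - 1478 = -1037)
3973/1208 + N/j(-64, 53) = 3973/1208 - 1037/4 = -309201/1208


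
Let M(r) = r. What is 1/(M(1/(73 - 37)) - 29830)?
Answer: -36/1073879 ≈ -3.3523e-5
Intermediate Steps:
1/(M(1/(73 - 37)) - 29830) = 1/(1/(73 - 37) - 29830) = 1/(1/36 - 29830) = 1/(-1073879/36) = -36/1073879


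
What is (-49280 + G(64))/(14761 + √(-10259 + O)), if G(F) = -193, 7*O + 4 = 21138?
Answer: -5111896671/1525260526 + 148419*I*√39417/1525260526 ≈ -3.3515 + 0.019319*I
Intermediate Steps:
O = 21134/7 (O = -4/7 + (⅐)*21138 = -4/7 + 21138/7 = 21134/7 ≈ 3019.1)
(-49280 + G(64))/(14761 + √(-10259 + O)) = (-49280 - 193)/(14761 + √(-10259 + 21134/7)) = -49473/(14761 + √(-50679/7)) = -49473/(14761 + 3*I*√39417/7)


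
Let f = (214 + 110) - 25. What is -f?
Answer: -299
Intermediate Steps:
f = 299 (f = 324 - 25 = 299)
-f = -1*299 = -299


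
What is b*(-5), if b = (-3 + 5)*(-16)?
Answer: 160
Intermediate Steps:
b = -32 (b = 2*(-16) = -32)
b*(-5) = -32*(-5) = 160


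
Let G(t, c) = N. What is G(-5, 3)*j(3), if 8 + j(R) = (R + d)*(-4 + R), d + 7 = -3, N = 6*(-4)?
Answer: 24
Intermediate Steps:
N = -24
G(t, c) = -24
d = -10 (d = -7 - 3 = -10)
j(R) = -8 + (-10 + R)*(-4 + R) (j(R) = -8 + (R - 10)*(-4 + R) = -8 + (-10 + R)*(-4 + R))
G(-5, 3)*j(3) = -24*(32 + 3² - 14*3) = -24*(32 + 9 - 42) = -24*(-1) = 24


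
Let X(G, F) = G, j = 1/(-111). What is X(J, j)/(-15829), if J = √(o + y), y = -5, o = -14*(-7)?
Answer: -√93/15829 ≈ -0.00060924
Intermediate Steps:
o = 98
j = -1/111 ≈ -0.0090090
J = √93 (J = √(98 - 5) = √93 ≈ 9.6436)
X(J, j)/(-15829) = √93/(-15829) = √93*(-1/15829) = -√93/15829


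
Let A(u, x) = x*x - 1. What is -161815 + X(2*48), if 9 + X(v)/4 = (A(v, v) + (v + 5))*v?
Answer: 3415493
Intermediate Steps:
A(u, x) = -1 + x**2 (A(u, x) = x**2 - 1 = -1 + x**2)
X(v) = -36 + 4*v*(4 + v + v**2) (X(v) = -36 + 4*(((-1 + v**2) + (v + 5))*v) = -36 + 4*(((-1 + v**2) + (5 + v))*v) = -36 + 4*((4 + v + v**2)*v) = -36 + 4*(v*(4 + v + v**2)) = -36 + 4*v*(4 + v + v**2))
-161815 + X(2*48) = -161815 + (-36 + 4*(2*48)**2 + 4*(2*48)**3 + 16*(2*48)) = -161815 + (-36 + 4*96**2 + 4*96**3 + 16*96) = -161815 + (-36 + 4*9216 + 4*884736 + 1536) = -161815 + (-36 + 36864 + 3538944 + 1536) = -161815 + 3577308 = 3415493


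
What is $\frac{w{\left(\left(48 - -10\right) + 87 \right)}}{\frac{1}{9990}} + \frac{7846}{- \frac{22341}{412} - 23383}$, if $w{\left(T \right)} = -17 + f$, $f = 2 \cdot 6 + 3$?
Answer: $- \frac{192932849812}{9656137} \approx -19980.0$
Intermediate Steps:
$f = 15$ ($f = 12 + 3 = 15$)
$w{\left(T \right)} = -2$ ($w{\left(T \right)} = -17 + 15 = -2$)
$\frac{w{\left(\left(48 - -10\right) + 87 \right)}}{\frac{1}{9990}} + \frac{7846}{- \frac{22341}{412} - 23383} = - \frac{2}{\frac{1}{9990}} + \frac{7846}{- \frac{22341}{412} - 23383} = - 2 \frac{1}{\frac{1}{9990}} + \frac{7846}{\left(-22341\right) \frac{1}{412} - 23383} = \left(-2\right) 9990 + \frac{7846}{- \frac{22341}{412} - 23383} = -19980 + \frac{7846}{- \frac{9656137}{412}} = -19980 + 7846 \left(- \frac{412}{9656137}\right) = -19980 - \frac{3232552}{9656137} = - \frac{192932849812}{9656137}$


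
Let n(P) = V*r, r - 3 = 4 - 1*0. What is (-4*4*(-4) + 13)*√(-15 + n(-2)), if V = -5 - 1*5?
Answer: 77*I*√85 ≈ 709.91*I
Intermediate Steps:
V = -10 (V = -5 - 5 = -10)
r = 7 (r = 3 + (4 - 1*0) = 3 + (4 + 0) = 3 + 4 = 7)
n(P) = -70 (n(P) = -10*7 = -70)
(-4*4*(-4) + 13)*√(-15 + n(-2)) = (-4*4*(-4) + 13)*√(-15 - 70) = (-16*(-4) + 13)*√(-85) = (64 + 13)*(I*√85) = 77*(I*√85) = 77*I*√85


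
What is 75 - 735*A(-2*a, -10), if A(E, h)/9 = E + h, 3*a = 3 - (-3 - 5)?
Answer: 114735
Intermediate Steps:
a = 11/3 (a = (3 - (-3 - 5))/3 = (3 - 1*(-8))/3 = (3 + 8)/3 = (⅓)*11 = 11/3 ≈ 3.6667)
A(E, h) = 9*E + 9*h (A(E, h) = 9*(E + h) = 9*E + 9*h)
75 - 735*A(-2*a, -10) = 75 - 735*(9*(-2*11/3) + 9*(-10)) = 75 - 735*(9*(-22/3) - 90) = 75 - 735*(-66 - 90) = 75 - 735*(-156) = 75 + 114660 = 114735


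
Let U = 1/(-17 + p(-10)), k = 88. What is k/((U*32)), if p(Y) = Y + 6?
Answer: -231/4 ≈ -57.750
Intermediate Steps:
p(Y) = 6 + Y
U = -1/21 (U = 1/(-17 + (6 - 10)) = 1/(-17 - 4) = 1/(-21) = -1/21 ≈ -0.047619)
k/((U*32)) = 88/((-1/21*32)) = 88/(-32/21) = 88*(-21/32) = -231/4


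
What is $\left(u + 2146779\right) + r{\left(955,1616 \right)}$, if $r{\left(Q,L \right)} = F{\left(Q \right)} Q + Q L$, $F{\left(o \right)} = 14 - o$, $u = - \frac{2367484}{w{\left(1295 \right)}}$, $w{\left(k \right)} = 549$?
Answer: $\frac{1530113312}{549} \approx 2.7871 \cdot 10^{6}$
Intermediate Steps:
$u = - \frac{2367484}{549} \approx -4312.4$
$r{\left(Q,L \right)} = L Q + Q \left(14 - Q\right)$ ($r{\left(Q,L \right)} = \left(14 - Q\right) Q + Q L = Q \left(14 - Q\right) + L Q = L Q + Q \left(14 - Q\right)$)
$\left(u + 2146779\right) + r{\left(955,1616 \right)} = \left(- \frac{2367484}{549} + 2146779\right) + 955 \left(14 + 1616 - 955\right) = \frac{1176214187}{549} + 955 \left(14 + 1616 - 955\right) = \frac{1176214187}{549} + 955 \cdot 675 = \frac{1176214187}{549} + 644625 = \frac{1530113312}{549}$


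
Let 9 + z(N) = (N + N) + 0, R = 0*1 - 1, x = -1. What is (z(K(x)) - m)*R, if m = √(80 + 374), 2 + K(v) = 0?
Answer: 13 + √454 ≈ 34.307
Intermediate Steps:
K(v) = -2 (K(v) = -2 + 0 = -2)
R = -1 (R = 0 - 1 = -1)
m = √454 ≈ 21.307
z(N) = -9 + 2*N (z(N) = -9 + ((N + N) + 0) = -9 + (2*N + 0) = -9 + 2*N)
(z(K(x)) - m)*R = ((-9 + 2*(-2)) - √454)*(-1) = ((-9 - 4) - √454)*(-1) = (-13 - √454)*(-1) = 13 + √454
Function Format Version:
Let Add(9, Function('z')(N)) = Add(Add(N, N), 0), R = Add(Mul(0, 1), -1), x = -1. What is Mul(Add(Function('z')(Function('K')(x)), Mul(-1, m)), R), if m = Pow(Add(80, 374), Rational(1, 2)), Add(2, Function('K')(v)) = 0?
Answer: Add(13, Pow(454, Rational(1, 2))) ≈ 34.307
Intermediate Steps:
Function('K')(v) = -2 (Function('K')(v) = Add(-2, 0) = -2)
R = -1 (R = Add(0, -1) = -1)
m = Pow(454, Rational(1, 2)) ≈ 21.307
Function('z')(N) = Add(-9, Mul(2, N)) (Function('z')(N) = Add(-9, Add(Add(N, N), 0)) = Add(-9, Add(Mul(2, N), 0)) = Add(-9, Mul(2, N)))
Mul(Add(Function('z')(Function('K')(x)), Mul(-1, m)), R) = Mul(Add(Add(-9, Mul(2, -2)), Mul(-1, Pow(454, Rational(1, 2)))), -1) = Mul(Add(Add(-9, -4), Mul(-1, Pow(454, Rational(1, 2)))), -1) = Mul(Add(-13, Mul(-1, Pow(454, Rational(1, 2)))), -1) = Add(13, Pow(454, Rational(1, 2)))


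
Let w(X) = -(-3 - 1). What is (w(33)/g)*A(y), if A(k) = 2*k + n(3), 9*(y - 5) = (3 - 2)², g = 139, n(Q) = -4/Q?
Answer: 320/1251 ≈ 0.25580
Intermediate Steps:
w(X) = 4 (w(X) = -1*(-4) = 4)
y = 46/9 (y = 5 + (3 - 2)²/9 = 5 + (⅑)*1² = 5 + (⅑)*1 = 5 + ⅑ = 46/9 ≈ 5.1111)
A(k) = -4/3 + 2*k (A(k) = 2*k - 4/3 = -4/3 + 2*k)
(w(33)/g)*A(y) = (4/139)*(-4/3 + 2*(46/9)) = (4*(1/139))*(-4/3 + 92/9) = (4/139)*(80/9) = 320/1251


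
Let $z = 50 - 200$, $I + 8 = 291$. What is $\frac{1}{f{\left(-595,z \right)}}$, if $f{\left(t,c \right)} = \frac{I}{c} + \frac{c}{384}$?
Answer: $- \frac{4800}{10931} \approx -0.43912$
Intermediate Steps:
$I = 283$ ($I = -8 + 291 = 283$)
$z = -150$ ($z = 50 - 200 = -150$)
$f{\left(t,c \right)} = \frac{283}{c} + \frac{c}{384}$
$\frac{1}{f{\left(-595,z \right)}} = \frac{1}{\frac{283}{-150} + \frac{1}{384} \left(-150\right)} = \frac{1}{283 \left(- \frac{1}{150}\right) - \frac{25}{64}} = \frac{1}{- \frac{283}{150} - \frac{25}{64}} = \frac{1}{- \frac{10931}{4800}} = - \frac{4800}{10931}$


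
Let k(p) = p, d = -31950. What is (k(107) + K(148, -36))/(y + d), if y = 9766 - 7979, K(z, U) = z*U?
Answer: 5221/30163 ≈ 0.17309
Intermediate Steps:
K(z, U) = U*z
y = 1787
(k(107) + K(148, -36))/(y + d) = (107 - 36*148)/(1787 - 31950) = (107 - 5328)/(-30163) = -5221*(-1/30163) = 5221/30163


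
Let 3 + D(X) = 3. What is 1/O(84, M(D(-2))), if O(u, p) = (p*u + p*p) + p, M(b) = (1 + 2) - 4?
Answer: -1/84 ≈ -0.011905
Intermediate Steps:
D(X) = 0 (D(X) = -3 + 3 = 0)
M(b) = -1 (M(b) = 3 - 4 = -1)
O(u, p) = p + p² + p*u (O(u, p) = (p*u + p²) + p = (p² + p*u) + p = p + p² + p*u)
1/O(84, M(D(-2))) = 1/(-(1 - 1 + 84)) = 1/(-1*84) = 1/(-84) = -1/84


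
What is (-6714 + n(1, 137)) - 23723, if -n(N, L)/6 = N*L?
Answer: -31259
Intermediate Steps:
n(N, L) = -6*L*N (n(N, L) = -6*N*L = -6*L*N)
(-6714 + n(1, 137)) - 23723 = (-6714 - 6*137*1) - 23723 = (-6714 - 822) - 23723 = -7536 - 23723 = -31259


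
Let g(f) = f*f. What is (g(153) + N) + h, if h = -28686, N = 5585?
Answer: 308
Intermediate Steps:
g(f) = f²
(g(153) + N) + h = (153² + 5585) - 28686 = (23409 + 5585) - 28686 = 28994 - 28686 = 308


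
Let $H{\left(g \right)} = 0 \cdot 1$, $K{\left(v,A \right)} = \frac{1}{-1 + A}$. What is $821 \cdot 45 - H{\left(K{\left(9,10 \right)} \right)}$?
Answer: $36945$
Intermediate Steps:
$H{\left(g \right)} = 0$
$821 \cdot 45 - H{\left(K{\left(9,10 \right)} \right)} = 821 \cdot 45 - 0 = 36945 + 0 = 36945$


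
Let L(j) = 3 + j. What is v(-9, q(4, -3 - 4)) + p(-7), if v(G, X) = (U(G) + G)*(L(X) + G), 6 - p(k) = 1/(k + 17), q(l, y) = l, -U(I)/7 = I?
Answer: -1021/10 ≈ -102.10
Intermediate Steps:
U(I) = -7*I
p(k) = 6 - 1/(17 + k) (p(k) = 6 - 1/(k + 17) = 6 - 1/(17 + k))
v(G, X) = -6*G*(3 + G + X) (v(G, X) = (-7*G + G)*((3 + X) + G) = (-6*G)*(3 + G + X) = -6*G*(3 + G + X))
v(-9, q(4, -3 - 4)) + p(-7) = 6*(-9)*(-3 - 1*(-9) - 1*4) + (101 + 6*(-7))/(17 - 7) = 6*(-9)*(-3 + 9 - 4) + (101 - 42)/10 = 6*(-9)*2 + (1/10)*59 = -108 + 59/10 = -1021/10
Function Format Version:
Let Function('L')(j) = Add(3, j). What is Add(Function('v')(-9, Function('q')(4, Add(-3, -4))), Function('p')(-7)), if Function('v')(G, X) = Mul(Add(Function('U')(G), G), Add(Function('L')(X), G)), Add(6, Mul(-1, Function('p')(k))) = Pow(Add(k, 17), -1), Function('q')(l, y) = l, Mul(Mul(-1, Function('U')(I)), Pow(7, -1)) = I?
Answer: Rational(-1021, 10) ≈ -102.10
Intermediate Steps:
Function('U')(I) = Mul(-7, I)
Function('p')(k) = Add(6, Mul(-1, Pow(Add(17, k), -1))) (Function('p')(k) = Add(6, Mul(-1, Pow(Add(k, 17), -1))) = Add(6, Mul(-1, Pow(Add(17, k), -1))))
Function('v')(G, X) = Mul(-6, G, Add(3, G, X)) (Function('v')(G, X) = Mul(Add(Mul(-7, G), G), Add(Add(3, X), G)) = Mul(Mul(-6, G), Add(3, G, X)) = Mul(-6, G, Add(3, G, X)))
Add(Function('v')(-9, Function('q')(4, Add(-3, -4))), Function('p')(-7)) = Add(Mul(6, -9, Add(-3, Mul(-1, -9), Mul(-1, 4))), Mul(Pow(Add(17, -7), -1), Add(101, Mul(6, -7)))) = Add(Mul(6, -9, Add(-3, 9, -4)), Mul(Pow(10, -1), Add(101, -42))) = Add(Mul(6, -9, 2), Mul(Rational(1, 10), 59)) = Add(-108, Rational(59, 10)) = Rational(-1021, 10)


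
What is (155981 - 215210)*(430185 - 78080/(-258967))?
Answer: -6598335491032275/258967 ≈ -2.5479e+10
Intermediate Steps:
(155981 - 215210)*(430185 - 78080/(-258967)) = -59229*(430185 - 78080*(-1/258967)) = -59229*(430185 + 78080/258967) = -59229*111403796975/258967 = -6598335491032275/258967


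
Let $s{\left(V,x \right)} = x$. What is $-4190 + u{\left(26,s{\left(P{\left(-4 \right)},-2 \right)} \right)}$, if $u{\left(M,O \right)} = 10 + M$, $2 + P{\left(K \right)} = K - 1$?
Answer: $-4154$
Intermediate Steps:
$P{\left(K \right)} = -3 + K$ ($P{\left(K \right)} = -2 + \left(K - 1\right) = -2 + \left(-1 + K\right) = -3 + K$)
$-4190 + u{\left(26,s{\left(P{\left(-4 \right)},-2 \right)} \right)} = -4190 + \left(10 + 26\right) = -4190 + 36 = -4154$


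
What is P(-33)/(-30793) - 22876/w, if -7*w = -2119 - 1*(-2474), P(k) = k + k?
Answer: 4930968106/10931515 ≈ 451.08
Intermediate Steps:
P(k) = 2*k
w = -355/7 (w = -(-2119 - 1*(-2474))/7 = -(-2119 + 2474)/7 = -1/7*355 = -355/7 ≈ -50.714)
P(-33)/(-30793) - 22876/w = (2*(-33))/(-30793) - 22876/(-355/7) = -66*(-1/30793) - 22876*(-7/355) = 66/30793 + 160132/355 = 4930968106/10931515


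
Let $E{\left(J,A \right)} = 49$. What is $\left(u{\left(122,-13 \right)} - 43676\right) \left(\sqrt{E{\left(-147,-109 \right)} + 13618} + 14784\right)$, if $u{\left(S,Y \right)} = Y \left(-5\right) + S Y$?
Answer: $-668192448 - 45197 \sqrt{13667} \approx -6.7348 \cdot 10^{8}$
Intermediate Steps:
$u{\left(S,Y \right)} = - 5 Y + S Y$
$\left(u{\left(122,-13 \right)} - 43676\right) \left(\sqrt{E{\left(-147,-109 \right)} + 13618} + 14784\right) = \left(- 13 \left(-5 + 122\right) - 43676\right) \left(\sqrt{49 + 13618} + 14784\right) = \left(\left(-13\right) 117 - 43676\right) \left(\sqrt{13667} + 14784\right) = \left(-1521 - 43676\right) \left(14784 + \sqrt{13667}\right) = - 45197 \left(14784 + \sqrt{13667}\right) = -668192448 - 45197 \sqrt{13667}$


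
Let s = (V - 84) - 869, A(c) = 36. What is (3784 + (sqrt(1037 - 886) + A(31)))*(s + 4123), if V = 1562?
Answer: 18076240 + 4732*sqrt(151) ≈ 1.8134e+7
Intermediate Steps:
s = 609 (s = (1562 - 84) - 869 = 1478 - 869 = 609)
(3784 + (sqrt(1037 - 886) + A(31)))*(s + 4123) = (3784 + (sqrt(1037 - 886) + 36))*(609 + 4123) = (3784 + (sqrt(151) + 36))*4732 = (3784 + (36 + sqrt(151)))*4732 = (3820 + sqrt(151))*4732 = 18076240 + 4732*sqrt(151)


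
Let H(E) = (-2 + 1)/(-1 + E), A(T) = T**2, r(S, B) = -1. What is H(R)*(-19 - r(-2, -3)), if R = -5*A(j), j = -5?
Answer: -1/7 ≈ -0.14286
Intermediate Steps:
R = -125 (R = -5*(-5)**2 = -5*25 = -125)
H(E) = -1/(-1 + E)
H(R)*(-19 - r(-2, -3)) = (-1/(-1 - 125))*(-19 - 1*(-1)) = (-1/(-126))*(-19 + 1) = -1*(-1/126)*(-18) = (1/126)*(-18) = -1/7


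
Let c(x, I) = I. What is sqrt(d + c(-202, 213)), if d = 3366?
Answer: sqrt(3579) ≈ 59.825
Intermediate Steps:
sqrt(d + c(-202, 213)) = sqrt(3366 + 213) = sqrt(3579)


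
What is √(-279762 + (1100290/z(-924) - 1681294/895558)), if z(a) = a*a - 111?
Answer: I*√1635129014146570526662063821/76450652007 ≈ 528.93*I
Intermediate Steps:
z(a) = -111 + a² (z(a) = a² - 111 = -111 + a²)
√(-279762 + (1100290/z(-924) - 1681294/895558)) = √(-279762 + (1100290/(-111 + (-924)²) - 1681294/895558)) = √(-279762 + (1100290/(-111 + 853776) - 1681294*1/895558)) = √(-279762 + (1100290/853665 - 840647/447779)) = √(-279762 + (1100290*(1/853665) - 840647/447779)) = √(-279762 + (220058/170733 - 840647/447779)) = √(-279762 - 44988833069/76450652007) = √(-21388032295615403/76450652007) = I*√1635129014146570526662063821/76450652007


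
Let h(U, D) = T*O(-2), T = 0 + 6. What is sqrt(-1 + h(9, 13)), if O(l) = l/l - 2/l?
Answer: sqrt(11) ≈ 3.3166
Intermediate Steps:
T = 6
O(l) = 1 - 2/l
h(U, D) = 12 (h(U, D) = 6*((-2 - 2)/(-2)) = 6*(-1/2*(-4)) = 6*2 = 12)
sqrt(-1 + h(9, 13)) = sqrt(-1 + 12) = sqrt(11)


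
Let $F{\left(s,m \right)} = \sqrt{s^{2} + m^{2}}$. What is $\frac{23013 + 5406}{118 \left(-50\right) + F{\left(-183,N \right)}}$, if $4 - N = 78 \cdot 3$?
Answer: $- \frac{55890700}{11574537} - \frac{9473 \sqrt{86389}}{11574537} \approx -5.0693$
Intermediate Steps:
$N = -230$ ($N = 4 - 78 \cdot 3 = 4 - 234 = -230$)
$F{\left(s,m \right)} = \sqrt{m^{2} + s^{2}}$
$\frac{23013 + 5406}{118 \left(-50\right) + F{\left(-183,N \right)}} = \frac{23013 + 5406}{118 \left(-50\right) + \sqrt{\left(-230\right)^{2} + \left(-183\right)^{2}}} = \frac{28419}{-5900 + \sqrt{52900 + 33489}} = \frac{28419}{-5900 + \sqrt{86389}}$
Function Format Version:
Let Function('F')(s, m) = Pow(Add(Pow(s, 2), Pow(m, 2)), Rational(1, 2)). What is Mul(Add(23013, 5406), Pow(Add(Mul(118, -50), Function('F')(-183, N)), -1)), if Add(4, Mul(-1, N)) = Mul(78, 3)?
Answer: Add(Rational(-55890700, 11574537), Mul(Rational(-9473, 11574537), Pow(86389, Rational(1, 2)))) ≈ -5.0693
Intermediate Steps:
N = -230 (N = Add(4, Mul(-1, Mul(78, 3))) = Add(4, Mul(-1, 234)) = Add(4, -234) = -230)
Function('F')(s, m) = Pow(Add(Pow(m, 2), Pow(s, 2)), Rational(1, 2))
Mul(Add(23013, 5406), Pow(Add(Mul(118, -50), Function('F')(-183, N)), -1)) = Mul(Add(23013, 5406), Pow(Add(Mul(118, -50), Pow(Add(Pow(-230, 2), Pow(-183, 2)), Rational(1, 2))), -1)) = Mul(28419, Pow(Add(-5900, Pow(Add(52900, 33489), Rational(1, 2))), -1)) = Mul(28419, Pow(Add(-5900, Pow(86389, Rational(1, 2))), -1))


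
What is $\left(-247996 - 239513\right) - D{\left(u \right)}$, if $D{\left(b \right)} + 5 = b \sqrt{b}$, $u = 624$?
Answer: $-487504 - 2496 \sqrt{39} \approx -5.0309 \cdot 10^{5}$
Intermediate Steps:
$D{\left(b \right)} = -5 + b^{\frac{3}{2}}$ ($D{\left(b \right)} = -5 + b \sqrt{b} = -5 + b^{\frac{3}{2}}$)
$\left(-247996 - 239513\right) - D{\left(u \right)} = \left(-247996 - 239513\right) - \left(-5 + 624^{\frac{3}{2}}\right) = -487509 - \left(-5 + 2496 \sqrt{39}\right) = -487509 + \left(5 - 2496 \sqrt{39}\right) = -487504 - 2496 \sqrt{39}$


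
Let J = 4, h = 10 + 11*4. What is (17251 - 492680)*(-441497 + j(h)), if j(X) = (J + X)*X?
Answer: 208411433585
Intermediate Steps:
h = 54 (h = 10 + 44 = 54)
j(X) = X*(4 + X) (j(X) = (4 + X)*X = X*(4 + X))
(17251 - 492680)*(-441497 + j(h)) = (17251 - 492680)*(-441497 + 54*(4 + 54)) = -475429*(-441497 + 54*58) = -475429*(-441497 + 3132) = -475429*(-438365) = 208411433585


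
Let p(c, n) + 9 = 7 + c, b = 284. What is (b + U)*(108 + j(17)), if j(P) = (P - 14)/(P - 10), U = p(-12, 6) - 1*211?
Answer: 44781/7 ≈ 6397.3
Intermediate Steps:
p(c, n) = -2 + c (p(c, n) = -9 + (7 + c) = -2 + c)
U = -225 (U = (-2 - 12) - 1*211 = -14 - 211 = -225)
j(P) = (-14 + P)/(-10 + P)
(b + U)*(108 + j(17)) = (284 - 225)*(108 + (-14 + 17)/(-10 + 17)) = 59*(108 + 3/7) = 59*(759/7) = 44781/7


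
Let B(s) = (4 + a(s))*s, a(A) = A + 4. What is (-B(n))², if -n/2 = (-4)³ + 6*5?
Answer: 26708224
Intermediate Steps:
a(A) = 4 + A
n = 68 (n = -2*((-4)³ + 6*5) = -2*(-64 + 30) = -2*(-34) = 68)
B(s) = s*(8 + s) (B(s) = (4 + (4 + s))*s = (8 + s)*s = s*(8 + s))
(-B(n))² = (-68*(8 + 68))² = (-68*76)² = (-1*5168)² = (-5168)² = 26708224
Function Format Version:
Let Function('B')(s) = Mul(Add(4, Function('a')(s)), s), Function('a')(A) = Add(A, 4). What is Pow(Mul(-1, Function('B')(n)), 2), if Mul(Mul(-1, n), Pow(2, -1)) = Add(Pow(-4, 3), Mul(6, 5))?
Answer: 26708224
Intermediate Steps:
Function('a')(A) = Add(4, A)
n = 68 (n = Mul(-2, Add(Pow(-4, 3), Mul(6, 5))) = Mul(-2, Add(-64, 30)) = Mul(-2, -34) = 68)
Function('B')(s) = Mul(s, Add(8, s)) (Function('B')(s) = Mul(Add(4, Add(4, s)), s) = Mul(Add(8, s), s) = Mul(s, Add(8, s)))
Pow(Mul(-1, Function('B')(n)), 2) = Pow(Mul(-1, Mul(68, Add(8, 68))), 2) = Pow(Mul(-1, Mul(68, 76)), 2) = Pow(Mul(-1, 5168), 2) = Pow(-5168, 2) = 26708224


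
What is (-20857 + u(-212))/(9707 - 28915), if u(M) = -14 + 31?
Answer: 2605/2401 ≈ 1.0850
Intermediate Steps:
u(M) = 17
(-20857 + u(-212))/(9707 - 28915) = (-20857 + 17)/(9707 - 28915) = -20840/(-19208) = -20840*(-1/19208) = 2605/2401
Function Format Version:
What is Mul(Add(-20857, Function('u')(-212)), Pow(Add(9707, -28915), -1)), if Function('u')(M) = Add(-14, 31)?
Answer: Rational(2605, 2401) ≈ 1.0850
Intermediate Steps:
Function('u')(M) = 17
Mul(Add(-20857, Function('u')(-212)), Pow(Add(9707, -28915), -1)) = Mul(Add(-20857, 17), Pow(Add(9707, -28915), -1)) = Mul(-20840, Pow(-19208, -1)) = Mul(-20840, Rational(-1, 19208)) = Rational(2605, 2401)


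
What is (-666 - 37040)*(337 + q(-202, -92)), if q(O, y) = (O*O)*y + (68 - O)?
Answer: 141524229866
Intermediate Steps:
q(O, y) = 68 - O + y*O² (q(O, y) = O²*y + (68 - O) = y*O² + (68 - O) = 68 - O + y*O²)
(-666 - 37040)*(337 + q(-202, -92)) = (-666 - 37040)*(337 + (68 - 1*(-202) - 92*(-202)²)) = -37706*(337 + (68 + 202 - 92*40804)) = -37706*(337 + (68 + 202 - 3753968)) = -37706*(337 - 3753698) = -37706*(-3753361) = 141524229866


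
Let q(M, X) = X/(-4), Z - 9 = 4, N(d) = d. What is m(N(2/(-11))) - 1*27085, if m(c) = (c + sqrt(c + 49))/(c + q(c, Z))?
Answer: -4089827/151 - 4*sqrt(5907)/151 ≈ -27087.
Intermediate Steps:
Z = 13 (Z = 9 + 4 = 13)
q(M, X) = -X/4 (q(M, X) = X*(-1/4) = -X/4)
m(c) = (c + sqrt(49 + c))/(-13/4 + c) (m(c) = (c + sqrt(c + 49))/(c - 1/4*13) = (c + sqrt(49 + c))/(c - 13/4) = (c + sqrt(49 + c))/(-13/4 + c))
m(N(2/(-11))) - 1*27085 = 4*(2/(-11) + sqrt(49 + 2/(-11)))/(-13 + 4*(2/(-11))) - 1*27085 = 4*(2*(-1/11) + sqrt(49 + 2*(-1/11)))/(-13 + 4*(2*(-1/11))) - 27085 = 4*(-2/11 + sqrt(49 - 2/11))/(-13 + 4*(-2/11)) - 27085 = 4*(-2/11 + sqrt(537/11))/(-13 - 8/11) - 27085 = 4*(-2/11 + sqrt(5907)/11)/(-151/11) - 27085 = 4*(-11/151)*(-2/11 + sqrt(5907)/11) - 27085 = (8/151 - 4*sqrt(5907)/151) - 27085 = -4089827/151 - 4*sqrt(5907)/151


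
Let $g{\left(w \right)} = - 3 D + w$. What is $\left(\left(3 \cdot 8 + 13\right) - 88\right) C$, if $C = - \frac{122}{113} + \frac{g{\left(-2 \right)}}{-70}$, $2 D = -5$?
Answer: $\frac{934473}{15820} \approx 59.069$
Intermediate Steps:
$D = - \frac{5}{2}$ ($D = \frac{1}{2} \left(-5\right) = - \frac{5}{2} \approx -2.5$)
$g{\left(w \right)} = \frac{15}{2} + w$ ($g{\left(w \right)} = \left(-3\right) \left(- \frac{5}{2}\right) + w = \frac{15}{2} + w$)
$C = - \frac{18323}{15820}$ ($C = - \frac{122}{113} + \frac{\frac{15}{2} - 2}{-70} = \left(-122\right) \frac{1}{113} + \frac{11}{2} \left(- \frac{1}{70}\right) = - \frac{122}{113} - \frac{11}{140} = - \frac{18323}{15820} \approx -1.1582$)
$\left(\left(3 \cdot 8 + 13\right) - 88\right) C = \left(\left(3 \cdot 8 + 13\right) - 88\right) \left(- \frac{18323}{15820}\right) = \left(\left(24 + 13\right) - 88\right) \left(- \frac{18323}{15820}\right) = \left(37 - 88\right) \left(- \frac{18323}{15820}\right) = \left(-51\right) \left(- \frac{18323}{15820}\right) = \frac{934473}{15820}$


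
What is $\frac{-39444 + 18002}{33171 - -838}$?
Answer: $- \frac{302}{479} \approx -0.63048$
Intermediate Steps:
$\frac{-39444 + 18002}{33171 - -838} = - \frac{21442}{33171 + \left(-1378 + 2216\right)} = - \frac{21442}{33171 + 838} = - \frac{21442}{34009} = \left(-21442\right) \frac{1}{34009} = - \frac{302}{479}$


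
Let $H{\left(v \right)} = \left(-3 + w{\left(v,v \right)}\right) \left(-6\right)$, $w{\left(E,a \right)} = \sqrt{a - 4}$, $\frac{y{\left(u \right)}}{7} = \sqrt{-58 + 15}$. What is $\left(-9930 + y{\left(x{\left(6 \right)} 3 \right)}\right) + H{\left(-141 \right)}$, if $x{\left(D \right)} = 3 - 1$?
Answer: $-9912 - 6 i \sqrt{145} + 7 i \sqrt{43} \approx -9912.0 - 26.348 i$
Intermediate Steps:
$x{\left(D \right)} = 2$
$y{\left(u \right)} = 7 i \sqrt{43}$ ($y{\left(u \right)} = 7 \sqrt{-58 + 15} = 7 \sqrt{-43} = 7 i \sqrt{43}$)
$w{\left(E,a \right)} = \sqrt{-4 + a}$
$H{\left(v \right)} = 18 - 6 \sqrt{-4 + v}$ ($H{\left(v \right)} = \left(-3 + \sqrt{-4 + v}\right) \left(-6\right) = 18 - 6 \sqrt{-4 + v}$)
$\left(-9930 + y{\left(x{\left(6 \right)} 3 \right)}\right) + H{\left(-141 \right)} = \left(-9930 + 7 i \sqrt{43}\right) + \left(18 - 6 \sqrt{-4 - 141}\right) = \left(-9930 + 7 i \sqrt{43}\right) + \left(18 - 6 \sqrt{-145}\right) = \left(-9930 + 7 i \sqrt{43}\right) + \left(18 - 6 i \sqrt{145}\right) = -9912 - 6 i \sqrt{145} + 7 i \sqrt{43}$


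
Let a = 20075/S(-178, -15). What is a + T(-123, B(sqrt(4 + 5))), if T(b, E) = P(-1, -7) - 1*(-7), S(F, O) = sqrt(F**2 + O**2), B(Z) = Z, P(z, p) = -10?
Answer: -3 + 20075*sqrt(31909)/31909 ≈ 109.38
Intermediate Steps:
a = 20075*sqrt(31909)/31909 (a = 20075/(sqrt((-178)**2 + (-15)**2)) = 20075/(sqrt(31684 + 225)) = 20075/(sqrt(31909)) = 20075*(sqrt(31909)/31909) = 20075*sqrt(31909)/31909 ≈ 112.38)
T(b, E) = -3 (T(b, E) = -10 - 1*(-7) = -10 + 7 = -3)
a + T(-123, B(sqrt(4 + 5))) = 20075*sqrt(31909)/31909 - 3 = -3 + 20075*sqrt(31909)/31909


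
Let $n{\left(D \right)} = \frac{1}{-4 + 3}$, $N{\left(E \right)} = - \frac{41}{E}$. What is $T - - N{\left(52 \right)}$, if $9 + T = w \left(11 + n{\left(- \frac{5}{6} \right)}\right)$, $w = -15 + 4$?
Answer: $- \frac{6229}{52} \approx -119.79$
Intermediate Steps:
$n{\left(D \right)} = -1$ ($n{\left(D \right)} = \frac{1}{-1} = -1$)
$w = -11$
$T = -119$ ($T = -9 - 11 \left(11 - 1\right) = -9 - 110 = -119$)
$T - - N{\left(52 \right)} = -119 - - \frac{-41}{52} = -119 - \left(-1\right) \left(- \frac{41}{52}\right) = -119 - \frac{41}{52} = - \frac{6229}{52}$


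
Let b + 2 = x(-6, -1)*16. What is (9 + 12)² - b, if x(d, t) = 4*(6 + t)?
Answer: 123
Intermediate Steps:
x(d, t) = 24 + 4*t
b = 318 (b = -2 + (24 + 4*(-1))*16 = -2 + (24 - 4)*16 = -2 + 20*16 = -2 + 320 = 318)
(9 + 12)² - b = (9 + 12)² - 1*318 = 21² - 318 = 441 - 318 = 123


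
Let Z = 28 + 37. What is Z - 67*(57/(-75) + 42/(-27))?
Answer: 49532/225 ≈ 220.14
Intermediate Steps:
Z = 65
Z - 67*(57/(-75) + 42/(-27)) = 65 - 67*(57/(-75) + 42/(-27)) = 65 - 67*(57*(-1/75) + 42*(-1/27)) = 65 - 67*(-19/25 - 14/9) = 65 - 67*(-521/225) = 65 + 34907/225 = 49532/225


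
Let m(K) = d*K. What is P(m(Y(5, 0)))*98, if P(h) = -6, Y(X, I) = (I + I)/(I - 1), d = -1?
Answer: -588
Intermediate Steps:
Y(X, I) = 2*I/(-1 + I) (Y(X, I) = (2*I)/(-1 + I) = 2*I/(-1 + I))
m(K) = -K
P(m(Y(5, 0)))*98 = -6*98 = -588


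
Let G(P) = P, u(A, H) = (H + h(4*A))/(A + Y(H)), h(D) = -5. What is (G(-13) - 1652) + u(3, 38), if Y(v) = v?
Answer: -68232/41 ≈ -1664.2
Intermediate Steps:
u(A, H) = (-5 + H)/(A + H) (u(A, H) = (H - 5)/(A + H) = (-5 + H)/(A + H))
(G(-13) - 1652) + u(3, 38) = (-13 - 1652) + (-5 + 38)/(3 + 38) = -1665 + 33/41 = -68232/41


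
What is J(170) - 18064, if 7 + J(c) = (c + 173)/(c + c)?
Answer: -6143797/340 ≈ -18070.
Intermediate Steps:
J(c) = -7 + (173 + c)/(2*c) (J(c) = -7 + (c + 173)/(c + c) = -7 + (173 + c)/((2*c)) = -7 + (173 + c)*(1/(2*c)) = -7 + (173 + c)/(2*c))
J(170) - 18064 = (1/2)*(173 - 13*170)/170 - 18064 = (1/2)*(1/170)*(173 - 2210) - 18064 = (1/2)*(1/170)*(-2037) - 18064 = -2037/340 - 18064 = -6143797/340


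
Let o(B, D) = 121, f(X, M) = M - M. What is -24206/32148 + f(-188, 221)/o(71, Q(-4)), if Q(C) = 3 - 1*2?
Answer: -637/846 ≈ -0.75296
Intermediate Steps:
f(X, M) = 0
Q(C) = 1 (Q(C) = 3 - 2 = 1)
-24206/32148 + f(-188, 221)/o(71, Q(-4)) = -24206/32148 + 0/121 = -24206*1/32148 + 0*(1/121) = -637/846 + 0 = -637/846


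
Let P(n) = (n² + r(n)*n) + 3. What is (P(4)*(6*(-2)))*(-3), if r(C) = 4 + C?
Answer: 1836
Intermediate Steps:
P(n) = 3 + n² + n*(4 + n) (P(n) = (n² + (4 + n)*n) + 3 = (n² + n*(4 + n)) + 3 = 3 + n² + n*(4 + n))
(P(4)*(6*(-2)))*(-3) = ((3 + 4² + 4*(4 + 4))*(6*(-2)))*(-3) = ((3 + 16 + 4*8)*(-12))*(-3) = ((3 + 16 + 32)*(-12))*(-3) = (51*(-12))*(-3) = -612*(-3) = 1836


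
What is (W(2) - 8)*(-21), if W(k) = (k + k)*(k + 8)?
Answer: -672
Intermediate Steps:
W(k) = 2*k*(8 + k) (W(k) = (2*k)*(8 + k) = 2*k*(8 + k))
(W(2) - 8)*(-21) = (2*2*(8 + 2) - 8)*(-21) = (2*2*10 - 8)*(-21) = (40 - 8)*(-21) = 32*(-21) = -672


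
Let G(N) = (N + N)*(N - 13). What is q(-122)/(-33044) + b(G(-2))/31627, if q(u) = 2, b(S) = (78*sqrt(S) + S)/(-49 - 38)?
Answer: -1247623/15153697526 - 52*sqrt(15)/917183 ≈ -0.00030191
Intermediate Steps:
G(N) = 2*N*(-13 + N) (G(N) = (2*N)*(-13 + N) = 2*N*(-13 + N))
b(S) = -26*sqrt(S)/29 - S/87 (b(S) = (S + 78*sqrt(S))/(-87) = (S + 78*sqrt(S))*(-1/87) = -26*sqrt(S)/29 - S/87)
q(-122)/(-33044) + b(G(-2))/31627 = 2/(-33044) + (-26*2*sqrt(15)/29 - 2*(-2)*(-13 - 2)/87)/31627 = 2*(-1/33044) + (-26*2*sqrt(15)/29 - 2*(-2)*(-15)/87)*(1/31627) = -1/16522 + (-52*sqrt(15)/29 - 1/87*60)*(1/31627) = -1/16522 + (-52*sqrt(15)/29 - 20/29)*(1/31627) = -1/16522 + (-20/29 - 52*sqrt(15)/29)*(1/31627) = -1/16522 + (-20/917183 - 52*sqrt(15)/917183) = -1247623/15153697526 - 52*sqrt(15)/917183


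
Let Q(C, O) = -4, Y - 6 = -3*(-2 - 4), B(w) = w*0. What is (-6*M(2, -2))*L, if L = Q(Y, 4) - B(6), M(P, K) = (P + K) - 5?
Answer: -120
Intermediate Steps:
B(w) = 0
M(P, K) = -5 + K + P (M(P, K) = (K + P) - 5 = -5 + K + P)
Y = 24 (Y = 6 - 3*(-2 - 4) = 6 - 3*(-6) = 6 + 18 = 24)
L = -4 (L = -4 - 1*0 = -4 + 0 = -4)
(-6*M(2, -2))*L = -6*(-5 - 2 + 2)*(-4) = -6*(-5)*(-4) = 30*(-4) = -120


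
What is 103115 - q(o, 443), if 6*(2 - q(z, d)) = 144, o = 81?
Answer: 103137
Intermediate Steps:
q(z, d) = -22 (q(z, d) = 2 - ⅙*144 = 2 - 24 = -22)
103115 - q(o, 443) = 103115 - 1*(-22) = 103115 + 22 = 103137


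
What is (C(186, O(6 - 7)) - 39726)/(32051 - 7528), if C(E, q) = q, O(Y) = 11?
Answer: -39715/24523 ≈ -1.6195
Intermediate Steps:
(C(186, O(6 - 7)) - 39726)/(32051 - 7528) = (11 - 39726)/(32051 - 7528) = -39715/24523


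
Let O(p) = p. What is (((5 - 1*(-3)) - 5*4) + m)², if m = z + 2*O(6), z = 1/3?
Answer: ⅑ ≈ 0.11111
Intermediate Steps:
z = ⅓ (z = 1*(⅓) = ⅓ ≈ 0.33333)
m = 37/3 (m = ⅓ + 2*6 = ⅓ + 12 = 37/3 ≈ 12.333)
(((5 - 1*(-3)) - 5*4) + m)² = (((5 - 1*(-3)) - 5*4) + 37/3)² = (((5 + 3) - 20) + 37/3)² = ((8 - 20) + 37/3)² = (-12 + 37/3)² = (⅓)² = ⅑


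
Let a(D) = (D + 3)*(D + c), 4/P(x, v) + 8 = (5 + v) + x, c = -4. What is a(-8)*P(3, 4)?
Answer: 60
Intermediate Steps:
P(x, v) = 4/(-3 + v + x) (P(x, v) = 4/(-8 + ((5 + v) + x)) = 4/(-8 + (5 + v + x)) = 4/(-3 + v + x))
a(D) = (-4 + D)*(3 + D) (a(D) = (D + 3)*(D - 4) = (3 + D)*(-4 + D) = (-4 + D)*(3 + D))
a(-8)*P(3, 4) = (-12 + (-8)² - 1*(-8))*(4/(-3 + 4 + 3)) = (-12 + 64 + 8)*(4/4) = 60*(4*(¼)) = 60*1 = 60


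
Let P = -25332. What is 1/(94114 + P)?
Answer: 1/68782 ≈ 1.4539e-5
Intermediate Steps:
1/(94114 + P) = 1/(94114 - 25332) = 1/68782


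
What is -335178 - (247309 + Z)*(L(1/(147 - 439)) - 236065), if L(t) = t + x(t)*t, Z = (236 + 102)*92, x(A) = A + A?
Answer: 2801832256147629/42632 ≈ 6.5721e+10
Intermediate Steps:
x(A) = 2*A
Z = 31096 (Z = 338*92 = 31096)
L(t) = t + 2*t**2 (L(t) = t + (2*t)*t = t + 2*t**2)
-335178 - (247309 + Z)*(L(1/(147 - 439)) - 236065) = -335178 - (247309 + 31096)*((1 + 2/(147 - 439))/(147 - 439) - 236065) = -335178 - 278405*((1 + 2/(-292))/(-292) - 236065) = -335178 - 278405*(-(1 + 2*(-1/292))/292 - 236065) = -335178 - 278405*(-(1 - 1/146)/292 - 236065) = -335178 - 278405*(-1/292*145/146 - 236065) = -335178 - 278405*(-145/42632 - 236065) = -335178 - 278405*(-10063923225)/42632 = -335178 - 1*(-2801846545456125/42632) = -335178 + 2801846545456125/42632 = 2801832256147629/42632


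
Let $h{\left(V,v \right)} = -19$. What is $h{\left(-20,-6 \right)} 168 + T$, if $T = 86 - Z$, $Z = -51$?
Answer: $-3055$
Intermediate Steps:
$T = 137$ ($T = 86 - -51 = 86 + 51 = 137$)
$h{\left(-20,-6 \right)} 168 + T = \left(-19\right) 168 + 137 = -3192 + 137 = -3055$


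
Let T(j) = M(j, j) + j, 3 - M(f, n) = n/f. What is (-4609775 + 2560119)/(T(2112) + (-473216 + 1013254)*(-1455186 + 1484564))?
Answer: -1024828/7932619239 ≈ -0.00012919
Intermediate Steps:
M(f, n) = 3 - n/f
T(j) = 2 + j (T(j) = (3 - j/j) + j = (3 - 1) + j = 2 + j)
(-4609775 + 2560119)/(T(2112) + (-473216 + 1013254)*(-1455186 + 1484564)) = (-4609775 + 2560119)/((2 + 2112) + (-473216 + 1013254)*(-1455186 + 1484564)) = -2049656/(2114 + 540038*29378) = -2049656/(2114 + 15865236364) = -2049656/15865238478 = -2049656*1/15865238478 = -1024828/7932619239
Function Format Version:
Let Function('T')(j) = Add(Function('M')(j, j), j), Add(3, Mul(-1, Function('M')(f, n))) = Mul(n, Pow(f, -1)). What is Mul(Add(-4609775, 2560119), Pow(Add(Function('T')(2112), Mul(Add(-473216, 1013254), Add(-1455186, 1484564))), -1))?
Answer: Rational(-1024828, 7932619239) ≈ -0.00012919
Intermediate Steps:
Function('M')(f, n) = Add(3, Mul(-1, n, Pow(f, -1))) (Function('M')(f, n) = Add(3, Mul(-1, Mul(n, Pow(f, -1)))) = Add(3, Mul(-1, n, Pow(f, -1))))
Function('T')(j) = Add(2, j) (Function('T')(j) = Add(Add(3, Mul(-1, j, Pow(j, -1))), j) = Add(Add(3, -1), j) = Add(2, j))
Mul(Add(-4609775, 2560119), Pow(Add(Function('T')(2112), Mul(Add(-473216, 1013254), Add(-1455186, 1484564))), -1)) = Mul(Add(-4609775, 2560119), Pow(Add(Add(2, 2112), Mul(Add(-473216, 1013254), Add(-1455186, 1484564))), -1)) = Mul(-2049656, Pow(Add(2114, Mul(540038, 29378)), -1)) = Mul(-2049656, Pow(Add(2114, 15865236364), -1)) = Mul(-2049656, Pow(15865238478, -1)) = Mul(-2049656, Rational(1, 15865238478)) = Rational(-1024828, 7932619239)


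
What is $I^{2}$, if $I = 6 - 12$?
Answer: $36$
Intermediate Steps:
$I = -6$ ($I = 6 - 12 = -6$)
$I^{2} = \left(-6\right)^{2} = 36$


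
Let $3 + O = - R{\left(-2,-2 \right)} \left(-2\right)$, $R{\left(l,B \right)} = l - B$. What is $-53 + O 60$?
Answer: $-233$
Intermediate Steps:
$O = -3$ ($O = -3 + - (-2 - -2) \left(-2\right) = -3 + - (-2 + 2) \left(-2\right) = -3 + \left(-1\right) 0 \left(-2\right) = -3 + 0 \left(-2\right) = -3 + 0 = -3$)
$-53 + O 60 = -53 - 180 = -233$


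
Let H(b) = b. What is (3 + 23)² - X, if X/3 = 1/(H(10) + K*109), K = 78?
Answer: 5754109/8512 ≈ 676.00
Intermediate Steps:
X = 3/8512 (X = 3/(10 + 78*109) = 3/(10 + 8502) = 3/8512 ≈ 0.00035244)
(3 + 23)² - X = (3 + 23)² - 1*3/8512 = 26² - 3/8512 = 676 - 3/8512 = 5754109/8512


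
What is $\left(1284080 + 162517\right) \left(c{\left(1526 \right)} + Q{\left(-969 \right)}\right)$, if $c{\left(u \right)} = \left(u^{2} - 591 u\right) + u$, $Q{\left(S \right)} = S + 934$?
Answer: $2066175941697$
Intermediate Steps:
$Q{\left(S \right)} = 934 + S$
$c{\left(u \right)} = u^{2} - 590 u$
$\left(1284080 + 162517\right) \left(c{\left(1526 \right)} + Q{\left(-969 \right)}\right) = \left(1284080 + 162517\right) \left(1526 \left(-590 + 1526\right) + \left(934 - 969\right)\right) = 1446597 \left(1526 \cdot 936 - 35\right) = 1446597 \left(1428336 - 35\right) = 1446597 \cdot 1428301 = 2066175941697$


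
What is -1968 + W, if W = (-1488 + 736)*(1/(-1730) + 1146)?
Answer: -747152024/865 ≈ -8.6376e+5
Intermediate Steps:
W = -745449704/865 (W = -752*(-1/1730 + 1146) = -752*1982579/1730 = -745449704/865 ≈ -8.6179e+5)
-1968 + W = -1968 - 745449704/865 = -747152024/865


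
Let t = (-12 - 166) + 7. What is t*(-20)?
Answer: 3420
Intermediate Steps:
t = -171 (t = -178 + 7 = -171)
t*(-20) = -171*(-20) = 3420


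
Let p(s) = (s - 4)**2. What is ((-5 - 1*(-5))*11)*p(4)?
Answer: 0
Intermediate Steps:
p(s) = (-4 + s)**2
((-5 - 1*(-5))*11)*p(4) = ((-5 - 1*(-5))*11)*(-4 + 4)**2 = ((-5 + 5)*11)*0**2 = (0*11)*0 = 0*0 = 0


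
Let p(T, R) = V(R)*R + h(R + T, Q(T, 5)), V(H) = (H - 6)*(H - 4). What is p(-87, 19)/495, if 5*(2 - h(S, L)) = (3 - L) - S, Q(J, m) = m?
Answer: 1679/225 ≈ 7.4622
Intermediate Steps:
V(H) = (-6 + H)*(-4 + H)
h(S, L) = 7/5 + L/5 + S/5 (h(S, L) = 2 - ((3 - L) - S)/5 = 2 - (3 - L - S)/5 = 2 + (-⅗ + L/5 + S/5) = 7/5 + L/5 + S/5)
p(T, R) = 12/5 + R/5 + T/5 + R*(24 + R² - 10*R) (p(T, R) = (24 + R² - 10*R)*R + (7/5 + (⅕)*5 + (R + T)/5) = R*(24 + R² - 10*R) + (7/5 + 1 + (R/5 + T/5)) = R*(24 + R² - 10*R) + (12/5 + R/5 + T/5) = 12/5 + R/5 + T/5 + R*(24 + R² - 10*R))
p(-87, 19)/495 = (12/5 + (⅕)*19 + (⅕)*(-87) + 19*(24 + 19² - 10*19))/495 = (12/5 + 19/5 - 87/5 + 19*(24 + 361 - 190))*(1/495) = (12/5 + 19/5 - 87/5 + 19*195)*(1/495) = (12/5 + 19/5 - 87/5 + 3705)*(1/495) = (18469/5)*(1/495) = 1679/225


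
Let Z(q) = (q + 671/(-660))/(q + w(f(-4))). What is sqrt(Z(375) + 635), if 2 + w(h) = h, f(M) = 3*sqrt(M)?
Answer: sqrt(443426136068253 - 11241804366*I)/834990 ≈ 25.219 - 0.00031968*I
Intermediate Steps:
w(h) = -2 + h
Z(q) = (-61/60 + q)/(-2 + q + 6*I) (Z(q) = (q + 671/(-660))/(q + (-2 + 3*sqrt(-4))) = (q + 671*(-1/660))/(q + (-2 + 3*(2*I))) = (q - 61/60)/(q + (-2 + 6*I)) = (-61/60 + q)/(-2 + q + 6*I))
sqrt(Z(375) + 635) = sqrt((-61/60 + 375)/(-2 + 375 + 6*I) + 635) = sqrt((22439/60)/(373 + 6*I) + 635) = sqrt(((373 - 6*I)/139165)*(22439/60) + 635) = sqrt(22439*(373 - 6*I)/8349900 + 635) = sqrt(635 + 22439*(373 - 6*I)/8349900)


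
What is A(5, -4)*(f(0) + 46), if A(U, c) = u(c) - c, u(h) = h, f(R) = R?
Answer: 0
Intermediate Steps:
A(U, c) = 0 (A(U, c) = c - c = 0)
A(5, -4)*(f(0) + 46) = 0*(0 + 46) = 0*46 = 0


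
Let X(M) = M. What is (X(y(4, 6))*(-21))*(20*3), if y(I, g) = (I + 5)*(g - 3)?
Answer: -34020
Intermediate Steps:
y(I, g) = (-3 + g)*(5 + I) (y(I, g) = (5 + I)*(-3 + g) = (-3 + g)*(5 + I))
(X(y(4, 6))*(-21))*(20*3) = ((-15 - 3*4 + 5*6 + 4*6)*(-21))*(20*3) = ((-15 - 12 + 30 + 24)*(-21))*60 = (27*(-21))*60 = -567*60 = -34020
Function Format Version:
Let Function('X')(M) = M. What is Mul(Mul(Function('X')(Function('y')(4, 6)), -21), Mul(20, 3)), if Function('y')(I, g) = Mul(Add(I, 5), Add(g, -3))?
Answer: -34020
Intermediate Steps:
Function('y')(I, g) = Mul(Add(-3, g), Add(5, I)) (Function('y')(I, g) = Mul(Add(5, I), Add(-3, g)) = Mul(Add(-3, g), Add(5, I)))
Mul(Mul(Function('X')(Function('y')(4, 6)), -21), Mul(20, 3)) = Mul(Mul(Add(-15, Mul(-3, 4), Mul(5, 6), Mul(4, 6)), -21), Mul(20, 3)) = Mul(Mul(Add(-15, -12, 30, 24), -21), 60) = Mul(Mul(27, -21), 60) = Mul(-567, 60) = -34020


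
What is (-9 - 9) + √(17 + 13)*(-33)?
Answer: -18 - 33*√30 ≈ -198.75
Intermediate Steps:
(-9 - 9) + √(17 + 13)*(-33) = -18 + √30*(-33) = -18 - 33*√30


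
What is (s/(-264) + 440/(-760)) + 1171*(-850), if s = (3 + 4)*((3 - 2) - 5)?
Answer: -1248169493/1254 ≈ -9.9535e+5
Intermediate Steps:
s = -28 (s = 7*(1 - 5) = 7*(-4) = -28)
(s/(-264) + 440/(-760)) + 1171*(-850) = (-28/(-264) + 440/(-760)) + 1171*(-850) = (-28*(-1/264) + 440*(-1/760)) - 995350 = (7/66 - 11/19) - 995350 = -593/1254 - 995350 = -1248169493/1254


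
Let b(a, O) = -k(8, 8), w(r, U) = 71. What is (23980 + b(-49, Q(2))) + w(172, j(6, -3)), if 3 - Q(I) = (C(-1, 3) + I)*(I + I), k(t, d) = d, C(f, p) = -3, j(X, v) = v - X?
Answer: 24043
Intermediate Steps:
Q(I) = 3 - 2*I*(-3 + I) (Q(I) = 3 - (-3 + I)*(I + I) = 3 - (-3 + I)*2*I = 3 - 2*I*(-3 + I))
b(a, O) = -8 (b(a, O) = -1*8 = -8)
(23980 + b(-49, Q(2))) + w(172, j(6, -3)) = (23980 - 8) + 71 = 23972 + 71 = 24043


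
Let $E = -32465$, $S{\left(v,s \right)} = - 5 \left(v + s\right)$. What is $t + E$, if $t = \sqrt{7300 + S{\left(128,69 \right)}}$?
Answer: $-32465 + \sqrt{6315} \approx -32386.0$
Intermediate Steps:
$S{\left(v,s \right)} = - 5 s - 5 v$ ($S{\left(v,s \right)} = - 5 \left(s + v\right) = - 5 s - 5 v$)
$t = \sqrt{6315}$ ($t = \sqrt{7300 - 985} = \sqrt{6315} \approx 79.467$)
$t + E = \sqrt{6315} - 32465 = -32465 + \sqrt{6315}$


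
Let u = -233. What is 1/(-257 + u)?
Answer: -1/490 ≈ -0.0020408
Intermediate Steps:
1/(-257 + u) = 1/(-257 - 233) = 1/(-490) = -1/490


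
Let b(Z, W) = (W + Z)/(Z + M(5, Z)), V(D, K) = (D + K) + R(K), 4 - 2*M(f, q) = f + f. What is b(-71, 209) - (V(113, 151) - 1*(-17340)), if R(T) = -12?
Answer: -650973/37 ≈ -17594.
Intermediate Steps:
M(f, q) = 2 - f (M(f, q) = 2 - (f + f)/2 = 2 - f)
V(D, K) = -12 + D + K (V(D, K) = (D + K) - 12 = -12 + D + K)
b(Z, W) = (W + Z)/(-3 + Z) (b(Z, W) = (W + Z)/(Z + (2 - 1*5)) = (W + Z)/(Z + (2 - 5)) = (W + Z)/(Z - 3) = (W + Z)/(-3 + Z))
b(-71, 209) - (V(113, 151) - 1*(-17340)) = (209 - 71)/(-3 - 71) - ((-12 + 113 + 151) - 1*(-17340)) = 138/(-74) - (252 + 17340) = -1/74*138 - 1*17592 = -69/37 - 17592 = -650973/37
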